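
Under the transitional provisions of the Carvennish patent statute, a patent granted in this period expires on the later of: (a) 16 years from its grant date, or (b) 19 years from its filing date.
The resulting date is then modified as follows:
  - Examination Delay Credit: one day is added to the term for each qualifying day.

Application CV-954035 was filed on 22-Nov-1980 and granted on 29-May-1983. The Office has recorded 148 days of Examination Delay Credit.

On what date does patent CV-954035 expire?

2000-04-18

(a) grant + 16 years → 29 May 1999.
(b) filing + 19 years → 22 November 1999.
Later of the two: 22 November 1999.
Examination Delay Credit: +148 days → 18 April 2000.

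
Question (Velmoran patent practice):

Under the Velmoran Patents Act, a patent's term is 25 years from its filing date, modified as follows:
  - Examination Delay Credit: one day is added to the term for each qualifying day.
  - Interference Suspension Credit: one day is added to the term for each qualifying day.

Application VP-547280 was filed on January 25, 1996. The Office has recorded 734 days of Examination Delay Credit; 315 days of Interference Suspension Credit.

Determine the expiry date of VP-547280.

December 10, 2023

Base term: filing date + 25 years → 25 January 2021.
Examination Delay Credit: +734 days → 29 January 2023.
Interference Suspension Credit: +315 days → 10 December 2023.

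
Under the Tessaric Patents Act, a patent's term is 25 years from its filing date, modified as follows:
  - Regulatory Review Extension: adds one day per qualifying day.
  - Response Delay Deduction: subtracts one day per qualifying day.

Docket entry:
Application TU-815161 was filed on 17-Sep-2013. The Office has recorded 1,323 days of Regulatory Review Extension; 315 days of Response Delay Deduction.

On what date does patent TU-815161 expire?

June 21, 2041

Base term: filing date + 25 years → 17 September 2038.
Regulatory Review Extension: +1323 days → 2 May 2042.
Response Delay Deduction: −315 days → 21 June 2041.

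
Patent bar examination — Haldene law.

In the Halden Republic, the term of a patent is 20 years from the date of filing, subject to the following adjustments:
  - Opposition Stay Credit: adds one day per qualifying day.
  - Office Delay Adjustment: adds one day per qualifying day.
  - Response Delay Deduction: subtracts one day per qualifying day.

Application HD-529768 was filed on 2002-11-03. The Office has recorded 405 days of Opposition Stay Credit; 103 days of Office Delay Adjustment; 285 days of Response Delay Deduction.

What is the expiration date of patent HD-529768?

Base term: filing date + 20 years → 3 November 2022.
Opposition Stay Credit: +405 days → 13 December 2023.
Office Delay Adjustment: +103 days → 25 March 2024.
Response Delay Deduction: −285 days → 14 June 2023.

2023-06-14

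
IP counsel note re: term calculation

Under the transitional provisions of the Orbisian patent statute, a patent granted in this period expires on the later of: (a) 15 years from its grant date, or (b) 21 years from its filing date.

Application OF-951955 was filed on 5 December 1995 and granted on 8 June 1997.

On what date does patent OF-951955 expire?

(a) grant + 15 years → 8 June 2012.
(b) filing + 21 years → 5 December 2016.
Later of the two: 5 December 2016.

2016-12-05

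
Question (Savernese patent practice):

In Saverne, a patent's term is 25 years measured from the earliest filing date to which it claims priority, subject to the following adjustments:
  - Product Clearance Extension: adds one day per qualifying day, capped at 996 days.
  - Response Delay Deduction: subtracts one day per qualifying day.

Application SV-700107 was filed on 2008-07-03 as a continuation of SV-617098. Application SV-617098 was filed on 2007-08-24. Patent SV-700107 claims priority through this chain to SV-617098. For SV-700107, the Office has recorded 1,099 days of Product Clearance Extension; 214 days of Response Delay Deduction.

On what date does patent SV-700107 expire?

Earliest priority filing: 24 August 2007.
Base term: 24 August 2007 + 25 years → 24 August 2032.
Product Clearance Extension: 1099 days claimed exceeds the 996-day cap, so +996 days → 17 May 2035.
Response Delay Deduction: −214 days → 15 October 2034.

2034-10-15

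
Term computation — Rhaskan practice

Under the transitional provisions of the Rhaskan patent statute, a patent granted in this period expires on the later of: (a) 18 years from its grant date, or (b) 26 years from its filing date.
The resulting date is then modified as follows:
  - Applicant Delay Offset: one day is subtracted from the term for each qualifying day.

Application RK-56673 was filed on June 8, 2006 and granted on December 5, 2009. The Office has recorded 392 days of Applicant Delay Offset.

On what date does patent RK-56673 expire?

May 13, 2031

(a) grant + 18 years → 5 December 2027.
(b) filing + 26 years → 8 June 2032.
Later of the two: 8 June 2032.
Applicant Delay Offset: −392 days → 13 May 2031.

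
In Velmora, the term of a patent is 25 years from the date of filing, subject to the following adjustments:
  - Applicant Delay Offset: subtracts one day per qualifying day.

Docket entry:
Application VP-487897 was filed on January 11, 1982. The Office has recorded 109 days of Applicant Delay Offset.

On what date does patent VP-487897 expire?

2006-09-24

Base term: filing date + 25 years → 11 January 2007.
Applicant Delay Offset: −109 days → 24 September 2006.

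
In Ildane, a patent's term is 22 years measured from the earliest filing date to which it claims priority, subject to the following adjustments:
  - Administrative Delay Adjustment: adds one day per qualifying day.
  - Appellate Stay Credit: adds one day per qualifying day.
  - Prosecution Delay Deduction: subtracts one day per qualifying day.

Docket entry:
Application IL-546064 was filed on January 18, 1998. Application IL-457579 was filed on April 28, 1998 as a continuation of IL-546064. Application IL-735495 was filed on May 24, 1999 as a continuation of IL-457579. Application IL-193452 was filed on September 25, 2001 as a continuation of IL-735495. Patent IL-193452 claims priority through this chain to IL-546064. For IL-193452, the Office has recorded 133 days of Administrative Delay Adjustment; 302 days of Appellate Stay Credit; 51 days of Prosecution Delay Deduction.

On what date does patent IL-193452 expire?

Earliest priority filing: 18 January 1998.
Base term: 18 January 1998 + 22 years → 18 January 2020.
Administrative Delay Adjustment: +133 days → 30 May 2020.
Appellate Stay Credit: +302 days → 28 March 2021.
Prosecution Delay Deduction: −51 days → 5 February 2021.

2021-02-05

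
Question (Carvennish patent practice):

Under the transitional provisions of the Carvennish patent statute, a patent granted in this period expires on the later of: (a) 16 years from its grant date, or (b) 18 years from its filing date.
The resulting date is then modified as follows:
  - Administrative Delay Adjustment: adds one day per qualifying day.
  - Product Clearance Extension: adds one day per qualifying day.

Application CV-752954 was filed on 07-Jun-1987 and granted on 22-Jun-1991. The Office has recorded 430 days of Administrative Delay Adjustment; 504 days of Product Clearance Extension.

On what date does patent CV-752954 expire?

(a) grant + 16 years → 22 June 2007.
(b) filing + 18 years → 7 June 2005.
Later of the two: 22 June 2007.
Administrative Delay Adjustment: +430 days → 25 August 2008.
Product Clearance Extension: +504 days → 11 January 2010.

2010-01-11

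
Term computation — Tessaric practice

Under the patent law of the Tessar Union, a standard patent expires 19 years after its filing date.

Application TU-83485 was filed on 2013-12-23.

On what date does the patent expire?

Filing date + 19 years → 23 December 2032.

2032-12-23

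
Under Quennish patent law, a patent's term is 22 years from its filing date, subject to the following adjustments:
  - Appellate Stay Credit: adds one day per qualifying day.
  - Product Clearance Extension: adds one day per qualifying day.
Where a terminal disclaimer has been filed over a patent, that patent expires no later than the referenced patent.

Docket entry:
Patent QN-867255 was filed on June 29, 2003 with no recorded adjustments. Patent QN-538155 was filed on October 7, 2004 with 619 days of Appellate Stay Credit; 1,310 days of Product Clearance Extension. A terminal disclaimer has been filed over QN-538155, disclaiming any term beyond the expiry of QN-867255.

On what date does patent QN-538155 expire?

June 29, 2025

Natural term of QN-538155:
  Base: filing + 22 years → 7 October 2026.
  Appellate Stay Credit: +619 days → 17 June 2028.
  Product Clearance Extension: +1310 days → 18 January 2032.
Expiry of referenced patent QN-867255:
  Base: filing + 22 years → 29 June 2025.
Terminal disclaimer: QN-538155 expires on the earlier of 18 January 2032 and 29 June 2025.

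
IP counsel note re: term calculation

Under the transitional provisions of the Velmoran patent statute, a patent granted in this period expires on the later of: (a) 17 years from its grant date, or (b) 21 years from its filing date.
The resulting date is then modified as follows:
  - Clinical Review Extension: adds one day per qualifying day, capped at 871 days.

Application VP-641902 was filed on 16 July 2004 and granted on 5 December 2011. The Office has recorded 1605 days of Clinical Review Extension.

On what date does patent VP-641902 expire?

April 25, 2031

(a) grant + 17 years → 5 December 2028.
(b) filing + 21 years → 16 July 2025.
Later of the two: 5 December 2028.
Clinical Review Extension: 1605 days claimed exceeds the 871-day cap, so +871 days → 25 April 2031.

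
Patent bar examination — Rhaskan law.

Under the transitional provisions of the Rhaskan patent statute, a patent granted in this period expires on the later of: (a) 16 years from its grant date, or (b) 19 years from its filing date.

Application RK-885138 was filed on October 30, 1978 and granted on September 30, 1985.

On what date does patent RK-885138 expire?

September 30, 2001

(a) grant + 16 years → 30 September 2001.
(b) filing + 19 years → 30 October 1997.
Later of the two: 30 September 2001.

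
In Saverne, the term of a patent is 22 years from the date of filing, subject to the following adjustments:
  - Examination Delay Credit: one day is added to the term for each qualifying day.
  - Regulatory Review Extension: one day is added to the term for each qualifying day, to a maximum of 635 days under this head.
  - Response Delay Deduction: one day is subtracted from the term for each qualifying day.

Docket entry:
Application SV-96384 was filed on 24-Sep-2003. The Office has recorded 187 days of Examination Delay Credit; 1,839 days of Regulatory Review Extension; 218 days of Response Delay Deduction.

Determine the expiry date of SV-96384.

May 21, 2027

Base term: filing date + 22 years → 24 September 2025.
Examination Delay Credit: +187 days → 30 March 2026.
Regulatory Review Extension: 1839 days claimed exceeds the 635-day cap, so +635 days → 25 December 2027.
Response Delay Deduction: −218 days → 21 May 2027.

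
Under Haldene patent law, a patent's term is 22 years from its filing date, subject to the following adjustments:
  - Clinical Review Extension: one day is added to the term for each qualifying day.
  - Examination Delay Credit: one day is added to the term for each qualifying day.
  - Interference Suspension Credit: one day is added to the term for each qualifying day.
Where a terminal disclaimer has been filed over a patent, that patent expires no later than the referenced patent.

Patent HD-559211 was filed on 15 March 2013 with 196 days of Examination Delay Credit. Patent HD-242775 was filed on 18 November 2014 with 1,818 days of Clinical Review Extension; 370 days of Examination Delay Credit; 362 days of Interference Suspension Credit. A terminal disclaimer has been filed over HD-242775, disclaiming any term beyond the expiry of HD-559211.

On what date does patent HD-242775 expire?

September 27, 2035

Natural term of HD-242775:
  Base: filing + 22 years → 18 November 2036.
  Clinical Review Extension: +1818 days → 10 November 2041.
  Examination Delay Credit: +370 days → 15 November 2042.
  Interference Suspension Credit: +362 days → 12 November 2043.
Expiry of referenced patent HD-559211:
  Base: filing + 22 years → 15 March 2035.
  Examination Delay Credit: +196 days → 27 September 2035.
Terminal disclaimer: HD-242775 expires on the earlier of 12 November 2043 and 27 September 2035.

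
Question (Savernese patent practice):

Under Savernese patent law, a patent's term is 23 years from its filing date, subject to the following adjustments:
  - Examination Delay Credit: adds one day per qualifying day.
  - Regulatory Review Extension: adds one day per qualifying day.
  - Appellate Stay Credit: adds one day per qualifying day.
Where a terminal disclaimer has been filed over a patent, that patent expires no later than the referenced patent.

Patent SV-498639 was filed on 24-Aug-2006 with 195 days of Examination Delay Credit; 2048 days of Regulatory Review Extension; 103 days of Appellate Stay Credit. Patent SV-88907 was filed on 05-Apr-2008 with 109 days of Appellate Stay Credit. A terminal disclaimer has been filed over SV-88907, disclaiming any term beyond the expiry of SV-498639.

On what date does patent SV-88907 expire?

July 23, 2031

Natural term of SV-88907:
  Base: filing + 23 years → 5 April 2031.
  Appellate Stay Credit: +109 days → 23 July 2031.
Expiry of referenced patent SV-498639:
  Base: filing + 23 years → 24 August 2029.
  Examination Delay Credit: +195 days → 7 March 2030.
  Regulatory Review Extension: +2048 days → 15 October 2035.
  Appellate Stay Credit: +103 days → 26 January 2036.
Terminal disclaimer: SV-88907 expires on the earlier of 23 July 2031 and 26 January 2036.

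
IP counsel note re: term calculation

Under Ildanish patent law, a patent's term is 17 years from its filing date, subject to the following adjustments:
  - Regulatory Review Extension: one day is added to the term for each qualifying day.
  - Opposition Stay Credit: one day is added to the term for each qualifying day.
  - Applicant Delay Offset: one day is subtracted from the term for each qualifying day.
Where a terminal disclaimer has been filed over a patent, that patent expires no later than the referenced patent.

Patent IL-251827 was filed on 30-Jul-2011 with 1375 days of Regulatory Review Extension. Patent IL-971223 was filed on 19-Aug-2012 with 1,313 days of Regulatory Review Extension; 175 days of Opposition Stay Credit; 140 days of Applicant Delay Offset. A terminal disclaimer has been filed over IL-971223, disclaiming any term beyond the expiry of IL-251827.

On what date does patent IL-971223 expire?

2032-05-05

Natural term of IL-971223:
  Base: filing + 17 years → 19 August 2029.
  Regulatory Review Extension: +1313 days → 24 March 2033.
  Opposition Stay Credit: +175 days → 15 September 2033.
  Applicant Delay Offset: −140 days → 28 April 2033.
Expiry of referenced patent IL-251827:
  Base: filing + 17 years → 30 July 2028.
  Regulatory Review Extension: +1375 days → 5 May 2032.
Terminal disclaimer: IL-971223 expires on the earlier of 28 April 2033 and 5 May 2032.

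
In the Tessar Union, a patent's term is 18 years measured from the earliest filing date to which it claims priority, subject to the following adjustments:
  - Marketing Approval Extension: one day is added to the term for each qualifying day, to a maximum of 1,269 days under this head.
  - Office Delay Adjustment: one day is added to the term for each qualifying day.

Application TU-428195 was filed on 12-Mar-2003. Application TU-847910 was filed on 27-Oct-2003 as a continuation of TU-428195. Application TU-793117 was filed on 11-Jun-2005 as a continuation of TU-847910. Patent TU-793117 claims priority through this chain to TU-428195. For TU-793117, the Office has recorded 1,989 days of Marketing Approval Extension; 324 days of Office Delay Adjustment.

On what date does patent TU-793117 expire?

July 22, 2025

Earliest priority filing: 12 March 2003.
Base term: 12 March 2003 + 18 years → 12 March 2021.
Marketing Approval Extension: 1989 days claimed exceeds the 1269-day cap, so +1269 days → 1 September 2024.
Office Delay Adjustment: +324 days → 22 July 2025.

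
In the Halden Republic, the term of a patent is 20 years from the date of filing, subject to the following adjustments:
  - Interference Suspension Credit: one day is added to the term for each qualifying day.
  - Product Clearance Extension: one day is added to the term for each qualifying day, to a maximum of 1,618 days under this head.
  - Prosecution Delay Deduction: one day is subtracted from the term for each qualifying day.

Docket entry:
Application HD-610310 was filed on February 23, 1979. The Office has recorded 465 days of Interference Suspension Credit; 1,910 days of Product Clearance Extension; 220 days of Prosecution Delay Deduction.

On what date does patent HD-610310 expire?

Base term: filing date + 20 years → 23 February 1999.
Interference Suspension Credit: +465 days → 2 June 2000.
Product Clearance Extension: 1910 days claimed exceeds the 1618-day cap, so +1618 days → 6 November 2004.
Prosecution Delay Deduction: −220 days → 31 March 2004.

March 31, 2004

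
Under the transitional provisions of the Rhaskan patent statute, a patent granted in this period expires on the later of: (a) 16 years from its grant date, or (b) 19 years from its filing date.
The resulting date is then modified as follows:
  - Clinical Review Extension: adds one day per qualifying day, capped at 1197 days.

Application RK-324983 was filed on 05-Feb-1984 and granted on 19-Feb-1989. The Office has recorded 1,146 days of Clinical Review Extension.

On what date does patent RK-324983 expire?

(a) grant + 16 years → 19 February 2005.
(b) filing + 19 years → 5 February 2003.
Later of the two: 19 February 2005.
Clinical Review Extension: 1146 days (within the 1197-day cap) → +1146 days → 10 April 2008.

April 10, 2008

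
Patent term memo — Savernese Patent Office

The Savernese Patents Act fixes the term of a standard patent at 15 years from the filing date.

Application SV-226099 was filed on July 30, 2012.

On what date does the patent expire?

Filing date + 15 years → 30 July 2027.

July 30, 2027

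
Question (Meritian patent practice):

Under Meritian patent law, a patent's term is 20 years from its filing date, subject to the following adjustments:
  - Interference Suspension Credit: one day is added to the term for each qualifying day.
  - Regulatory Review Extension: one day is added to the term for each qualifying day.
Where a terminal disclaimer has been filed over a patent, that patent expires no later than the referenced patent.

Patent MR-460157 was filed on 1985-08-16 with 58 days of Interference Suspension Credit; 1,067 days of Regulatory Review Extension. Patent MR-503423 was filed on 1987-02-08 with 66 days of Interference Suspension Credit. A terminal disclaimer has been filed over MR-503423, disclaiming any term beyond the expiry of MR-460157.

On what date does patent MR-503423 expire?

April 15, 2007

Natural term of MR-503423:
  Base: filing + 20 years → 8 February 2007.
  Interference Suspension Credit: +66 days → 15 April 2007.
Expiry of referenced patent MR-460157:
  Base: filing + 20 years → 16 August 2005.
  Interference Suspension Credit: +58 days → 13 October 2005.
  Regulatory Review Extension: +1067 days → 14 September 2008.
Terminal disclaimer: MR-503423 expires on the earlier of 15 April 2007 and 14 September 2008.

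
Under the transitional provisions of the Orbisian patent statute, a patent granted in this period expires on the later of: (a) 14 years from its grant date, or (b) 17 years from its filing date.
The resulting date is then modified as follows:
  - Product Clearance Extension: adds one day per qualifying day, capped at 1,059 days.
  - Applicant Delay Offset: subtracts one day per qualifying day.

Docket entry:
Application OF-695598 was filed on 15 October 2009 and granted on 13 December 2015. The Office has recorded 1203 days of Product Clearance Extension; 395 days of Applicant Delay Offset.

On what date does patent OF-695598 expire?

2031-10-08

(a) grant + 14 years → 13 December 2029.
(b) filing + 17 years → 15 October 2026.
Later of the two: 13 December 2029.
Product Clearance Extension: 1203 days claimed exceeds the 1059-day cap, so +1059 days → 6 November 2032.
Applicant Delay Offset: −395 days → 8 October 2031.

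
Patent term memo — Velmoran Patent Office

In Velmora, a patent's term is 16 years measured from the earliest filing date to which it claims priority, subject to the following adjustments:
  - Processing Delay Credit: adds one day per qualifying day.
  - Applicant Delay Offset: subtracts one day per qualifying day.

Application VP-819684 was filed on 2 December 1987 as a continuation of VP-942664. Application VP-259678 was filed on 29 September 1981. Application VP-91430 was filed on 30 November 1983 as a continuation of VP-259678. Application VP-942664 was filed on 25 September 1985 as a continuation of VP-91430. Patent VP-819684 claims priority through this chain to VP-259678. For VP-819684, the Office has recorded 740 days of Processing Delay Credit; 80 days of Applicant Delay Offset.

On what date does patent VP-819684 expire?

Earliest priority filing: 29 September 1981.
Base term: 29 September 1981 + 16 years → 29 September 1997.
Processing Delay Credit: +740 days → 9 October 1999.
Applicant Delay Offset: −80 days → 21 July 1999.

1999-07-21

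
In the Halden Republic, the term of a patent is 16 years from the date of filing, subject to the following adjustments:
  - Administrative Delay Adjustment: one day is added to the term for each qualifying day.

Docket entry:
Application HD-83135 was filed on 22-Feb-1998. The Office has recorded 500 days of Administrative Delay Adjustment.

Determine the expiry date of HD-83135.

Base term: filing date + 16 years → 22 February 2014.
Administrative Delay Adjustment: +500 days → 7 July 2015.

July 7, 2015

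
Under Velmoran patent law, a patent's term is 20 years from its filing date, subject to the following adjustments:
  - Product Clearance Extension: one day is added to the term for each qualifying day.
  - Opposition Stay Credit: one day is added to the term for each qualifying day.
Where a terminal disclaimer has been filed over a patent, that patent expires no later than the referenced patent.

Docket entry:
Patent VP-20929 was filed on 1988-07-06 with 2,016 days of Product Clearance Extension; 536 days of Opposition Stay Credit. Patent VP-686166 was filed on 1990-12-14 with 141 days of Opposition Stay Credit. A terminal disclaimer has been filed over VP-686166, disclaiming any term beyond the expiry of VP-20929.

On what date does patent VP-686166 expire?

Natural term of VP-686166:
  Base: filing + 20 years → 14 December 2010.
  Opposition Stay Credit: +141 days → 4 May 2011.
Expiry of referenced patent VP-20929:
  Base: filing + 20 years → 6 July 2008.
  Product Clearance Extension: +2016 days → 12 January 2014.
  Opposition Stay Credit: +536 days → 2 July 2015.
Terminal disclaimer: VP-686166 expires on the earlier of 4 May 2011 and 2 July 2015.

2011-05-04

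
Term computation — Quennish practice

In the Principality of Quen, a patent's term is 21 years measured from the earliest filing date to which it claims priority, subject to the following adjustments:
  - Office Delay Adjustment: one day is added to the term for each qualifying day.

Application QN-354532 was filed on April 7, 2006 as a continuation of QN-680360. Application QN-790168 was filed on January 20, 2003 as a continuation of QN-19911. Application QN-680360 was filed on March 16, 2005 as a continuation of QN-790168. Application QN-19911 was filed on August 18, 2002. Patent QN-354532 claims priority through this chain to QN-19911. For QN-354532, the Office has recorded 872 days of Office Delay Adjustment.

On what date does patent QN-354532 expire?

January 6, 2026

Earliest priority filing: 18 August 2002.
Base term: 18 August 2002 + 21 years → 18 August 2023.
Office Delay Adjustment: +872 days → 6 January 2026.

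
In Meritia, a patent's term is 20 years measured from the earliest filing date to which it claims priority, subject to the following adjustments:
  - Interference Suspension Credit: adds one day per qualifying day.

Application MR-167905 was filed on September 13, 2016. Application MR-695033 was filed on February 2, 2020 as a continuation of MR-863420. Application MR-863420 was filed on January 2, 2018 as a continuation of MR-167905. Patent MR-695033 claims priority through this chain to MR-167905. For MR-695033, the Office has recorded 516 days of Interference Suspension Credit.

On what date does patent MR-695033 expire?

2038-02-11

Earliest priority filing: 13 September 2016.
Base term: 13 September 2016 + 20 years → 13 September 2036.
Interference Suspension Credit: +516 days → 11 February 2038.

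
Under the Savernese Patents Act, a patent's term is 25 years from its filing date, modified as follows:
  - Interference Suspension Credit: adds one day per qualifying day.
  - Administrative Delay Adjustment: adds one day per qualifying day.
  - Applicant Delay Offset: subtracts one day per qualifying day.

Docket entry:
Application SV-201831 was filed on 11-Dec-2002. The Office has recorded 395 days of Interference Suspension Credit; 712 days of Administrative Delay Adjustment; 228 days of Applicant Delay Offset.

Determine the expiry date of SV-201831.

Base term: filing date + 25 years → 11 December 2027.
Interference Suspension Credit: +395 days → 9 January 2029.
Administrative Delay Adjustment: +712 days → 22 December 2030.
Applicant Delay Offset: −228 days → 8 May 2030.

2030-05-08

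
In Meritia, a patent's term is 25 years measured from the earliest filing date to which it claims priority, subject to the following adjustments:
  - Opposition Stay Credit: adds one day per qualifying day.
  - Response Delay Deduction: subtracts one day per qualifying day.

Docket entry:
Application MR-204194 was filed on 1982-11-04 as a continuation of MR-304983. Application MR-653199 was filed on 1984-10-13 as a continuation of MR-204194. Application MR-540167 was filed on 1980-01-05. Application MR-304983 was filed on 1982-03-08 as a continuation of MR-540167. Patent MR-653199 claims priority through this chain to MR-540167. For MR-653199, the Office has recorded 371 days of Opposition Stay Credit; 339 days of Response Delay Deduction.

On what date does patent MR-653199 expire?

Earliest priority filing: 5 January 1980.
Base term: 5 January 1980 + 25 years → 5 January 2005.
Opposition Stay Credit: +371 days → 11 January 2006.
Response Delay Deduction: −339 days → 6 February 2005.

February 6, 2005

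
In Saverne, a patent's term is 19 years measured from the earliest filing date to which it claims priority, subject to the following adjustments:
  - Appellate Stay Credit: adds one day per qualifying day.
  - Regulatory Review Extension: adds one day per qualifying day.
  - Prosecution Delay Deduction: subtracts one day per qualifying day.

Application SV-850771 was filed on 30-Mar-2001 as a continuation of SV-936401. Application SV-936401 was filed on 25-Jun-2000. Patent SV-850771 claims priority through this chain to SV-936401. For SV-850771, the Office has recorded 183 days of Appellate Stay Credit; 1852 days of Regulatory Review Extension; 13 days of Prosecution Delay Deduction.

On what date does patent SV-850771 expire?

January 6, 2025

Earliest priority filing: 25 June 2000.
Base term: 25 June 2000 + 19 years → 25 June 2019.
Appellate Stay Credit: +183 days → 25 December 2019.
Regulatory Review Extension: +1852 days → 19 January 2025.
Prosecution Delay Deduction: −13 days → 6 January 2025.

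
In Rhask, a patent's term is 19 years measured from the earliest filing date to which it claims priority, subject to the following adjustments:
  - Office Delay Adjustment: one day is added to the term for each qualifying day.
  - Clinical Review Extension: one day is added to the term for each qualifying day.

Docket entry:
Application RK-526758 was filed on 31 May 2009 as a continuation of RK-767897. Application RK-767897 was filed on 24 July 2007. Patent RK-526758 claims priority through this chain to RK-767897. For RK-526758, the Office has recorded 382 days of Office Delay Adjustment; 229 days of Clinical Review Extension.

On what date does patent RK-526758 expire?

March 26, 2028

Earliest priority filing: 24 July 2007.
Base term: 24 July 2007 + 19 years → 24 July 2026.
Office Delay Adjustment: +382 days → 10 August 2027.
Clinical Review Extension: +229 days → 26 March 2028.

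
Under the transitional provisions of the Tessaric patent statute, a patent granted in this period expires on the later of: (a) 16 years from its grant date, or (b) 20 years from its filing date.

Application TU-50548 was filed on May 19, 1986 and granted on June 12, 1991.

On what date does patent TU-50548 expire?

2007-06-12

(a) grant + 16 years → 12 June 2007.
(b) filing + 20 years → 19 May 2006.
Later of the two: 12 June 2007.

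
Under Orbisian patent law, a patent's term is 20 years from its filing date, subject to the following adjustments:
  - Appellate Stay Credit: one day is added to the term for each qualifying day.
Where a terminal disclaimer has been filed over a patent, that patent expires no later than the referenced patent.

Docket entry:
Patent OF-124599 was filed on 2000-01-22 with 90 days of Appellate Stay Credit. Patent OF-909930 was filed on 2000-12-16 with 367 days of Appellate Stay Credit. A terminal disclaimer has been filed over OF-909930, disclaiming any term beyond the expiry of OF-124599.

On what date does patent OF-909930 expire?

Natural term of OF-909930:
  Base: filing + 20 years → 16 December 2020.
  Appellate Stay Credit: +367 days → 18 December 2021.
Expiry of referenced patent OF-124599:
  Base: filing + 20 years → 22 January 2020.
  Appellate Stay Credit: +90 days → 21 April 2020.
Terminal disclaimer: OF-909930 expires on the earlier of 18 December 2021 and 21 April 2020.

2020-04-21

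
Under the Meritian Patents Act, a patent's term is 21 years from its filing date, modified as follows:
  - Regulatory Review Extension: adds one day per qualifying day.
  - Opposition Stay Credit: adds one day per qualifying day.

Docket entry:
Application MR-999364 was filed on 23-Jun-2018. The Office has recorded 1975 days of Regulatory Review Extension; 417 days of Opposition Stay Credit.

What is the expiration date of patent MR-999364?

Base term: filing date + 21 years → 23 June 2039.
Regulatory Review Extension: +1975 days → 18 November 2044.
Opposition Stay Credit: +417 days → 9 January 2046.

January 9, 2046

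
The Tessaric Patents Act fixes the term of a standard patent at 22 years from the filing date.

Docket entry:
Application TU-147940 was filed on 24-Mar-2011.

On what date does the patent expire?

Filing date + 22 years → 24 March 2033.

2033-03-24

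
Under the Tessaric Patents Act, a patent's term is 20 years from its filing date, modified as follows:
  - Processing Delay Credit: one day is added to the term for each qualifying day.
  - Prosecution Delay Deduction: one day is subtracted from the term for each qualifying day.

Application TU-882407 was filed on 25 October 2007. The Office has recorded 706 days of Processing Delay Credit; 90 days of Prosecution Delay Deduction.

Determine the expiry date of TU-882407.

Base term: filing date + 20 years → 25 October 2027.
Processing Delay Credit: +706 days → 30 September 2029.
Prosecution Delay Deduction: −90 days → 2 July 2029.

2029-07-02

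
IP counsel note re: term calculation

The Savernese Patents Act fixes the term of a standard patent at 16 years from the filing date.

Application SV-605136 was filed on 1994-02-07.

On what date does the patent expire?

2010-02-07

Filing date + 16 years → 7 February 2010.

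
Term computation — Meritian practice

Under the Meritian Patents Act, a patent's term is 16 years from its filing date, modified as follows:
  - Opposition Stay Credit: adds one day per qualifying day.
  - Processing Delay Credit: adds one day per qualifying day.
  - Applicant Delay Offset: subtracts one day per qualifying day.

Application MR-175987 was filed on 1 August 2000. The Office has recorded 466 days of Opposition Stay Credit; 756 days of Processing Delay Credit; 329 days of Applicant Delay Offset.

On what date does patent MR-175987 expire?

Base term: filing date + 16 years → 1 August 2016.
Opposition Stay Credit: +466 days → 10 November 2017.
Processing Delay Credit: +756 days → 6 December 2019.
Applicant Delay Offset: −329 days → 11 January 2019.

2019-01-11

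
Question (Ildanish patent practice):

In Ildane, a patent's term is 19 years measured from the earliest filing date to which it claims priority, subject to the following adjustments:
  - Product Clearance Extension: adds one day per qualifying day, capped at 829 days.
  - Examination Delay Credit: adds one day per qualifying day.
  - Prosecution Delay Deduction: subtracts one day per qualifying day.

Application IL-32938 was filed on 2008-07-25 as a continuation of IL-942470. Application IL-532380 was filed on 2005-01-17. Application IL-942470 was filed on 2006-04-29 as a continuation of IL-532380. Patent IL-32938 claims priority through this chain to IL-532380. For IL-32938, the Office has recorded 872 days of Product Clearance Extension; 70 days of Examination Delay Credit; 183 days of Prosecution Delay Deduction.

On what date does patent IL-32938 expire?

Earliest priority filing: 17 January 2005.
Base term: 17 January 2005 + 19 years → 17 January 2024.
Product Clearance Extension: 872 days claimed exceeds the 829-day cap, so +829 days → 25 April 2026.
Examination Delay Credit: +70 days → 4 July 2026.
Prosecution Delay Deduction: −183 days → 2 January 2026.

2026-01-02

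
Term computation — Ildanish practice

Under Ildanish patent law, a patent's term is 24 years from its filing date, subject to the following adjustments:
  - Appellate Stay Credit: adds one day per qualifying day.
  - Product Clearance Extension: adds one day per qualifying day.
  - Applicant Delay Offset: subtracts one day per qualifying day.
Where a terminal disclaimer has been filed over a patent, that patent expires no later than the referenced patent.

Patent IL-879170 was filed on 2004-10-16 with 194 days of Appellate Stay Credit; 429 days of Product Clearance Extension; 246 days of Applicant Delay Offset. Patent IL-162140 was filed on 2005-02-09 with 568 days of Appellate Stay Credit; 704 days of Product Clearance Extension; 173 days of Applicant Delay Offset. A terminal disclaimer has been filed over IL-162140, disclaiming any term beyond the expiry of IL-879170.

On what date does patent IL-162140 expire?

October 28, 2029

Natural term of IL-162140:
  Base: filing + 24 years → 9 February 2029.
  Appellate Stay Credit: +568 days → 31 August 2030.
  Product Clearance Extension: +704 days → 4 August 2032.
  Applicant Delay Offset: −173 days → 13 February 2032.
Expiry of referenced patent IL-879170:
  Base: filing + 24 years → 16 October 2028.
  Appellate Stay Credit: +194 days → 28 April 2029.
  Product Clearance Extension: +429 days → 1 July 2030.
  Applicant Delay Offset: −246 days → 28 October 2029.
Terminal disclaimer: IL-162140 expires on the earlier of 13 February 2032 and 28 October 2029.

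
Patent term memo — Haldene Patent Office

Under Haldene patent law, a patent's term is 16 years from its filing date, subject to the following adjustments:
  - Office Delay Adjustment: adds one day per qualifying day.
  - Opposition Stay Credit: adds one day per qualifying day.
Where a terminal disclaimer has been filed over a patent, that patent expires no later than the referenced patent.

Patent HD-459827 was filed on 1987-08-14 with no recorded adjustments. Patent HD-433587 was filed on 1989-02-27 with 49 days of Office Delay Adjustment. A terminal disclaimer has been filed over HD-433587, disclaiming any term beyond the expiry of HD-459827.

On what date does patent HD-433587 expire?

August 14, 2003

Natural term of HD-433587:
  Base: filing + 16 years → 27 February 2005.
  Office Delay Adjustment: +49 days → 17 April 2005.
Expiry of referenced patent HD-459827:
  Base: filing + 16 years → 14 August 2003.
Terminal disclaimer: HD-433587 expires on the earlier of 17 April 2005 and 14 August 2003.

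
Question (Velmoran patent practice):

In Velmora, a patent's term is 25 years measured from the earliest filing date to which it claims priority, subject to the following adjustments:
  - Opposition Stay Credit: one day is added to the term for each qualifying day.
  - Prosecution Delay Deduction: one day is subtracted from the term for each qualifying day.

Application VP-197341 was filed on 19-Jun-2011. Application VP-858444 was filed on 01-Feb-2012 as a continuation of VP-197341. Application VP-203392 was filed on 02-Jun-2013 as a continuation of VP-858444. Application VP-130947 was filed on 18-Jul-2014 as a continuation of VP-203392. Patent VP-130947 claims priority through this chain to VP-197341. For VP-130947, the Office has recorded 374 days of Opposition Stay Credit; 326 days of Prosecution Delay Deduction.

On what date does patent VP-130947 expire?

August 6, 2036

Earliest priority filing: 19 June 2011.
Base term: 19 June 2011 + 25 years → 19 June 2036.
Opposition Stay Credit: +374 days → 28 June 2037.
Prosecution Delay Deduction: −326 days → 6 August 2036.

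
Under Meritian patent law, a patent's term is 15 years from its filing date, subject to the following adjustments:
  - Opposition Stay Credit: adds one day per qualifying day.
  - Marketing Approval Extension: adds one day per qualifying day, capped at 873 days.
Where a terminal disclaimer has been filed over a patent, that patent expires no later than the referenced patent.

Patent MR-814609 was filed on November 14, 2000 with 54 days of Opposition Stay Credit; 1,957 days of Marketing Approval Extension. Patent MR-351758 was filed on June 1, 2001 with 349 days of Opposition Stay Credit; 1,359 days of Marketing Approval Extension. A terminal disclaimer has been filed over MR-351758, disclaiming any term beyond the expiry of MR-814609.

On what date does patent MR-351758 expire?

Natural term of MR-351758:
  Base: filing + 15 years → 1 June 2016.
  Opposition Stay Credit: +349 days → 16 May 2017.
  Marketing Approval Extension: 1359 days claimed exceeds the 873-day cap, so +873 days → 6 October 2019.
Expiry of referenced patent MR-814609:
  Base: filing + 15 years → 14 November 2015.
  Opposition Stay Credit: +54 days → 7 January 2016.
  Marketing Approval Extension: 1957 days claimed exceeds the 873-day cap, so +873 days → 29 May 2018.
Terminal disclaimer: MR-351758 expires on the earlier of 6 October 2019 and 29 May 2018.

2018-05-29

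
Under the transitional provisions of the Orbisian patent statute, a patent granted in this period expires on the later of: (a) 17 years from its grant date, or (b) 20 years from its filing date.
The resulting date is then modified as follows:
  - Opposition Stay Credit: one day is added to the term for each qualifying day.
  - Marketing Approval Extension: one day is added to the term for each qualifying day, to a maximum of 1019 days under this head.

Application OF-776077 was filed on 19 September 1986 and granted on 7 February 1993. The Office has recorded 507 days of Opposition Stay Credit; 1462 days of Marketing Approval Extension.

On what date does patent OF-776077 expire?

2014-04-13

(a) grant + 17 years → 7 February 2010.
(b) filing + 20 years → 19 September 2006.
Later of the two: 7 February 2010.
Opposition Stay Credit: +507 days → 29 June 2011.
Marketing Approval Extension: 1462 days claimed exceeds the 1019-day cap, so +1019 days → 13 April 2014.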